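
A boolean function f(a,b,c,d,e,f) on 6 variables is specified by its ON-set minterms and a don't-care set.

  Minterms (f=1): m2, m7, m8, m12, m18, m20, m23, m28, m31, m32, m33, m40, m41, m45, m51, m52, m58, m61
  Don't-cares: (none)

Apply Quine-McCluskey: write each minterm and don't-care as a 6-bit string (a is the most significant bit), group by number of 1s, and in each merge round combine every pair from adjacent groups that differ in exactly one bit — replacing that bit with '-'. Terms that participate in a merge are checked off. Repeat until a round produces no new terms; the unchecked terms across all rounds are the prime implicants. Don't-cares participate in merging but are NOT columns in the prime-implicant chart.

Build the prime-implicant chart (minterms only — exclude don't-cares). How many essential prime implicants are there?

size-2^0 implicants → 000010(✓)  000111(✓)  001000(✓)  001100(✓)  010010(✓)  010100(✓)  010111(✓)  011100(✓)  011111(✓)  100000(✓)  100001(✓)  101000(✓)  101001(✓)  101101(✓)  110011  110100(✓)  111010  111101(✓)
size-2^1 implicants → -01000  -10100  0-0010  0-0111  0-1100  001-00  01-100  01-111  1-1101  10-000(✓)  10-001(✓)  10000-(✓)  101-01  10100-(✓)
size-2^2 implicants → 10-00-
Unchecked terms (primes): -01000, -10100, 0-0010, 0-0111, 0-1100, 001-00, 01-100, 01-111, 1-1101, 10-00-, 101-01, 110011, 111010
Minterm coverage:
  m2 ⊆ 0-0010 [E]
  m7 ⊆ 0-0111 [E]
  m8 ⊆ -01000,001-00
  m12 ⊆ 0-1100,001-00
  m18 ⊆ 0-0010 [E]
  m20 ⊆ -10100,01-100
  m23 ⊆ 0-0111,01-111
  m28 ⊆ 0-1100,01-100
  m31 ⊆ 01-111 [E]
  m32 ⊆ 10-00- [E]
  m33 ⊆ 10-00- [E]
  m40 ⊆ -01000,10-00-
  m41 ⊆ 10-00-,101-01
  m45 ⊆ 1-1101,101-01
  m51 ⊆ 110011 [E]
  m52 ⊆ -10100 [E]
  m58 ⊆ 111010 [E]
  m61 ⊆ 1-1101 [E]
E = {-10100, 0-0010, 0-0111, 01-111, 1-1101, 10-00-, 110011, 111010}

8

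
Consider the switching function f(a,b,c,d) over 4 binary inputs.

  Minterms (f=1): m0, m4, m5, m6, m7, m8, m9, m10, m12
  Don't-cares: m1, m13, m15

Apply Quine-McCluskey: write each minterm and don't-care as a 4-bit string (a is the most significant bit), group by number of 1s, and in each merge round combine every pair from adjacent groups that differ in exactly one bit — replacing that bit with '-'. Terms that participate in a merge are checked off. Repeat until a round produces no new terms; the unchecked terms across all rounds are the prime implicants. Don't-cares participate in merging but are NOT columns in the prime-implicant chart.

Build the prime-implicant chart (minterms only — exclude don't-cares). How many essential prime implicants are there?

size-2^0 implicants → 0000(✓)  0001(✓)  0100(✓)  0101(✓)  0110(✓)  0111(✓)  1000(✓)  1001(✓)  1010(✓)  1100(✓)  1101(✓)  1111(✓)
size-2^1 implicants → -000(✓)  -001(✓)  -100(✓)  -101(✓)  -111(✓)  0-00(✓)  0-01(✓)  000-(✓)  01-0(✓)  01-1(✓)  010-(✓)  011-(✓)  1-00(✓)  1-01(✓)  10-0  100-(✓)  11-1(✓)  110-(✓)
size-2^2 implicants → --00(✓)  --01(✓)  -00-(✓)  -1-1  -10-(✓)  0-0-(✓)  01--  1-0-(✓)
size-2^3 implicants → --0-
Unchecked terms (primes): --0-, -1-1, 01--, 10-0
Minterm coverage:
  m0 ⊆ --0- [E]
  m4 ⊆ --0-,01--
  m5 ⊆ --0-,-1-1,01--
  m6 ⊆ 01-- [E]
  m7 ⊆ -1-1,01--
  m8 ⊆ --0-,10-0
  m9 ⊆ --0- [E]
  m10 ⊆ 10-0 [E]
  m12 ⊆ --0- [E]
E = {--0-, 01--, 10-0}

3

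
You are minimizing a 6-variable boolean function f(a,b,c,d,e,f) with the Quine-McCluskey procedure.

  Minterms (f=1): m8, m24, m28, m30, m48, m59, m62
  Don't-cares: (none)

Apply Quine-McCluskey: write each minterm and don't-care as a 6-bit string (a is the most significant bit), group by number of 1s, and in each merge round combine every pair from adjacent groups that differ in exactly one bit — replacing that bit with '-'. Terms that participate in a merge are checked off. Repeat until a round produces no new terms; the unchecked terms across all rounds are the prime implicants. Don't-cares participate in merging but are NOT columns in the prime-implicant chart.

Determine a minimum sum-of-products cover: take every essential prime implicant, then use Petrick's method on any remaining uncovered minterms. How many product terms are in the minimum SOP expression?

5

[col 0] 001000*, 011000*, 011100*, 011110*, 110000, 111011, 111110*
[col 1] -11110, 0-1000, 011-00, 0111-0
Prime implicants: -11110, 0-1000, 011-00, 0111-0, 110000, 111011
PI chart (minterm → PIs covering it):
  8 | 0-1000  (sole → essential)
  24 | 0-1000,011-00
  28 | 011-00,0111-0
  30 | -11110,0111-0
  48 | 110000  (sole → essential)
  59 | 111011  (sole → essential)
  62 | -11110  (sole → essential)
Essential prime implicants: -11110, 0-1000, 110000, 111011
Petrick residual → 011-00
Minimum SOP uses 5 PIs: bcdef' + a'cd'e'f' + a'bce'f' + abc'd'e'f' + abcd'ef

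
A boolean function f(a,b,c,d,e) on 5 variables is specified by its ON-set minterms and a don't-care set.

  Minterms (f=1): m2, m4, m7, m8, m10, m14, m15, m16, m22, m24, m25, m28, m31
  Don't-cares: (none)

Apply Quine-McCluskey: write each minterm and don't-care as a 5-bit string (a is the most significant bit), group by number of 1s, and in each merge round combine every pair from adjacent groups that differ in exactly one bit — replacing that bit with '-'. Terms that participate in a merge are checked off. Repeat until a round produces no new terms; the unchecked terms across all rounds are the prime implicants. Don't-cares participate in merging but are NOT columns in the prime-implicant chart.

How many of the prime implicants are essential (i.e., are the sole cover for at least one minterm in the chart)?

8

[col 0] 00010*, 00100, 00111*, 01000*, 01010*, 01110*, 01111*, 10000*, 10110, 11000*, 11001*, 11100*, 11111*
[col 1] -1000, -1111, 0-010, 0-111, 01-10, 010-0, 0111-, 1-000, 11-00, 1100-
Prime implicants: -1000, -1111, 0-010, 0-111, 00100, 01-10, 010-0, 0111-, 1-000, 10110, 11-00, 1100-
PI chart (minterm → PIs covering it):
  2 | 0-010  (sole → essential)
  4 | 00100  (sole → essential)
  7 | 0-111  (sole → essential)
  8 | -1000,010-0
  10 | 0-010,01-10,010-0
  14 | 01-10,0111-
  15 | -1111,0-111,0111-
  16 | 1-000  (sole → essential)
  22 | 10110  (sole → essential)
  24 | -1000,1-000,11-00,1100-
  25 | 1100-  (sole → essential)
  28 | 11-00  (sole → essential)
  31 | -1111  (sole → essential)
Essential prime implicants: -1111, 0-010, 0-111, 00100, 1-000, 10110, 11-00, 1100-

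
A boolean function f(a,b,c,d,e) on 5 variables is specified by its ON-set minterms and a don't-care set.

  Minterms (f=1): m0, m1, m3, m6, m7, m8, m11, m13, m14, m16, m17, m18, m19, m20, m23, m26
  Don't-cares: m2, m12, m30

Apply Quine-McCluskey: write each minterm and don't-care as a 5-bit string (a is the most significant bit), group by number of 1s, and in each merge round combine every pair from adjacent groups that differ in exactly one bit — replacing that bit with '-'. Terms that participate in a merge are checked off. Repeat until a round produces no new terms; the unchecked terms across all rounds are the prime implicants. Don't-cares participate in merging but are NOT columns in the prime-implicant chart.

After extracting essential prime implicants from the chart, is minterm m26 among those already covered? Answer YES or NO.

NO

size-2^0 implicants → 00000(✓)  00001(✓)  00010(✓)  00011(✓)  00110(✓)  00111(✓)  01000(✓)  01011(✓)  01100(✓)  01101(✓)  01110(✓)  10000(✓)  10001(✓)  10010(✓)  10011(✓)  10100(✓)  10111(✓)  11010(✓)  11110(✓)
size-2^1 implicants → -0000(✓)  -0001(✓)  -0010(✓)  -0011(✓)  -0111(✓)  -1110  0-000  0-011  0-110  00-10(✓)  00-11(✓)  000-0(✓)  000-1(✓)  0000-(✓)  0001-(✓)  0011-(✓)  01-00  011-0  0110-  1-010  10-00  10-11(✓)  100-0(✓)  100-1(✓)  1000-(✓)  1001-(✓)  11-10
size-2^2 implicants → -0-11  -00-0(✓)  -00-1(✓)  -000-(✓)  -001-(✓)  00-1-  000--(✓)  100--(✓)
size-2^3 implicants → -00--
Unchecked terms (primes): -0-11, -00--, -1110, 0-000, 0-011, 0-110, 00-1-, 01-00, 011-0, 0110-, 1-010, 10-00, 11-10
Minterm coverage:
  m0 ⊆ -00--,0-000
  m1 ⊆ -00-- [E]
  m3 ⊆ -0-11,-00--,0-011,00-1-
  m6 ⊆ 0-110,00-1-
  m7 ⊆ -0-11,00-1-
  m8 ⊆ 0-000,01-00
  m11 ⊆ 0-011 [E]
  m13 ⊆ 0110- [E]
  m14 ⊆ -1110,0-110,011-0
  m16 ⊆ -00--,10-00
  m17 ⊆ -00-- [E]
  m18 ⊆ -00--,1-010
  m19 ⊆ -0-11,-00--
  m20 ⊆ 10-00 [E]
  m23 ⊆ -0-11 [E]
  m26 ⊆ 1-010,11-10
E = {-0-11, -00--, 0-011, 0110-, 10-00}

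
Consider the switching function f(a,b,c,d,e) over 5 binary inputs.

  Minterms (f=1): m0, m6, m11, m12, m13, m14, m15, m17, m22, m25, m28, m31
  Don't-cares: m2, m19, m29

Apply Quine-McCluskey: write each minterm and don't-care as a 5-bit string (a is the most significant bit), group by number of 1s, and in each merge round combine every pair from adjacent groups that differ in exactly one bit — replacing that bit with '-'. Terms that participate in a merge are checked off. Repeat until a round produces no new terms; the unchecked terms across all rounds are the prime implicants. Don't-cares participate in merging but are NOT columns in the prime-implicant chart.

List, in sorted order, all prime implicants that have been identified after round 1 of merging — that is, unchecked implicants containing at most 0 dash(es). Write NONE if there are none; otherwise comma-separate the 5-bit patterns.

NONE

Round 0: 00000✓ 00010✓ 00110✓ 01011✓ 01100✓ 01101✓ 01110✓ 01111✓ 10001✓ 10011✓ 10110✓ 11001✓ 11100✓ 11101✓ 11111✓
Round 1: -0110 -1100✓ -1101✓ -1111✓ 0-110 00-10 000-0 01-11 011-0✓ 011-1✓ 0110-✓ 0111-✓ 1-001 100-1 11-01 111-1✓ 1110-✓
Round 2: -11-1 -110- 011--
PIs = {-0110, -11-1, -110-, 0-110, 00-10, 000-0, 01-11, 011--, 1-001, 100-1, 11-01}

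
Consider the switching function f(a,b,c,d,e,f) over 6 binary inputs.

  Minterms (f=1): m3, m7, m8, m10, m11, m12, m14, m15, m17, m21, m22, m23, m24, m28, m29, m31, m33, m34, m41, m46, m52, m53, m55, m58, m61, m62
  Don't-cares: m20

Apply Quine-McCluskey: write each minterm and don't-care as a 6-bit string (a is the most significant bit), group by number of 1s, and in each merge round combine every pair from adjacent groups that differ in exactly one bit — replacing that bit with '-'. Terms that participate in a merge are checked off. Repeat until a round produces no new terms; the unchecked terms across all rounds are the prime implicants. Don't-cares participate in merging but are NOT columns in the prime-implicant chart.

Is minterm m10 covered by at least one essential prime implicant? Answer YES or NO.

NO

size-2^0 implicants → 000011(✓)  000111(✓)  001000(✓)  001010(✓)  001011(✓)  001100(✓)  001110(✓)  001111(✓)  010001(✓)  010100(✓)  010101(✓)  010110(✓)  010111(✓)  011000(✓)  011100(✓)  011101(✓)  011111(✓)  100001(✓)  100010  101001(✓)  101110(✓)  110100(✓)  110101(✓)  110111(✓)  111010(✓)  111101(✓)  111110(✓)
size-2^1 implicants → -01110  -10100(✓)  -10101(✓)  -10111(✓)  -11101(✓)  0-0111(✓)  0-1000(✓)  0-1100(✓)  0-1111(✓)  00-011(✓)  00-111(✓)  000-11(✓)  001-00(✓)  001-10(✓)  001-11(✓)  0010-0(✓)  00101-(✓)  0011-0(✓)  00111-(✓)  01-100(✓)  01-101(✓)  01-111(✓)  010-01  0101-0(✓)  0101-1(✓)  01010-(✓)  01011-(✓)  011-00(✓)  0111-1(✓)  01110-(✓)  1-1110  10-001  11-101(✓)  1101-1(✓)  11010-(✓)  111-10
size-2^2 implicants → -1-101  -101-1  -1010-  0--111  0-1-00  00--11  001--0  001-1-  01-1-1  01-10-  0101--
Unchecked terms (primes): -01110, -1-101, -101-1, -1010-, 0--111, 0-1-00, 00--11, 001--0, 001-1-, 01-1-1, 01-10-, 010-01, 0101--, 1-1110, 10-001, 100010, 111-10
Minterm coverage:
  m3 ⊆ 00--11 [E]
  m7 ⊆ 0--111,00--11
  m8 ⊆ 0-1-00,001--0
  m10 ⊆ 001--0,001-1-
  m11 ⊆ 00--11,001-1-
  m12 ⊆ 0-1-00,001--0
  m14 ⊆ -01110,001--0,001-1-
  m15 ⊆ 0--111,00--11,001-1-
  m17 ⊆ 010-01 [E]
  m21 ⊆ -1-101,-101-1,-1010-,01-1-1,01-10-,010-01,0101--
  m22 ⊆ 0101-- [E]
  m23 ⊆ -101-1,0--111,01-1-1,0101--
  m24 ⊆ 0-1-00 [E]
  m28 ⊆ 0-1-00,01-10-
  m29 ⊆ -1-101,01-1-1,01-10-
  m31 ⊆ 0--111,01-1-1
  m33 ⊆ 10-001 [E]
  m34 ⊆ 100010 [E]
  m41 ⊆ 10-001 [E]
  m46 ⊆ -01110,1-1110
  m52 ⊆ -1010- [E]
  m53 ⊆ -1-101,-101-1,-1010-
  m55 ⊆ -101-1 [E]
  m58 ⊆ 111-10 [E]
  m61 ⊆ -1-101 [E]
  m62 ⊆ 1-1110,111-10
E = {-1-101, -101-1, -1010-, 0-1-00, 00--11, 010-01, 0101--, 10-001, 100010, 111-10}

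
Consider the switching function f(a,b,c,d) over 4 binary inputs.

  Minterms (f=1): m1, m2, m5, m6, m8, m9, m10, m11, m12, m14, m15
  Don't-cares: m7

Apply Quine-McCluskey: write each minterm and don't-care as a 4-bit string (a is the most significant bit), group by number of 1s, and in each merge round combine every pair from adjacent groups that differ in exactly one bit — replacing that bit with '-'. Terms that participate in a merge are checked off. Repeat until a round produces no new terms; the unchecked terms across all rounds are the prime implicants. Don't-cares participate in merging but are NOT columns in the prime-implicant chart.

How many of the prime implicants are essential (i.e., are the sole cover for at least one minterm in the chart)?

size-2^0 implicants → 0001(✓)  0010(✓)  0101(✓)  0110(✓)  0111(✓)  1000(✓)  1001(✓)  1010(✓)  1011(✓)  1100(✓)  1110(✓)  1111(✓)
size-2^1 implicants → -001  -010(✓)  -110(✓)  -111(✓)  0-01  0-10(✓)  01-1  011-(✓)  1-00(✓)  1-10(✓)  1-11(✓)  10-0(✓)  10-1(✓)  100-(✓)  101-(✓)  11-0(✓)  111-(✓)
size-2^2 implicants → --10  -11-  1--0  1-1-  10--
Unchecked terms (primes): --10, -001, -11-, 0-01, 01-1, 1--0, 1-1-, 10--
Minterm coverage:
  m1 ⊆ -001,0-01
  m2 ⊆ --10 [E]
  m5 ⊆ 0-01,01-1
  m6 ⊆ --10,-11-
  m8 ⊆ 1--0,10--
  m9 ⊆ -001,10--
  m10 ⊆ --10,1--0,1-1-,10--
  m11 ⊆ 1-1-,10--
  m12 ⊆ 1--0 [E]
  m14 ⊆ --10,-11-,1--0,1-1-
  m15 ⊆ -11-,1-1-
E = {--10, 1--0}

2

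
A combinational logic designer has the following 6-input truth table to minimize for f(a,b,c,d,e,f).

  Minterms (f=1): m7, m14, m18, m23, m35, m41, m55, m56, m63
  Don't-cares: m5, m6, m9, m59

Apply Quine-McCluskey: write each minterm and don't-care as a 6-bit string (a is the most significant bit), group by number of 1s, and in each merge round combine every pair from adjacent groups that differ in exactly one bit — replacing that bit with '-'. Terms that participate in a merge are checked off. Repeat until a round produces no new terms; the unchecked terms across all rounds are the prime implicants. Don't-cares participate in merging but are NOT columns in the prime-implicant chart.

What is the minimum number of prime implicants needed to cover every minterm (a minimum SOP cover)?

7

Round 0: 000101✓ 000110✓ 000111✓ 001001✓ 001110✓ 010010 010111✓ 100011 101001✓ 110111✓ 111000 111011✓ 111111✓
Round 1: -01001 -10111 0-0111 00-110 0001-1 00011- 11-111 111-11
PIs = {-01001, -10111, 0-0111, 00-110, 0001-1, 00011-, 010010, 100011, 11-111, 111-11, 111000}
Coverage chart:
  m7: 0-0111,0001-1,00011-
  m14: 00-110 ←essential
  m18: 010010 ←essential
  m23: -10111,0-0111
  m35: 100011 ←essential
  m41: -01001 ←essential
  m55: -10111,11-111
  m56: 111000 ←essential
  m63: 11-111,111-11
Essential: -01001, 00-110, 010010, 100011, 111000
Petrick residual → 0-0111, 11-111
Min cover (7 terms): b'cd'e'f + a'c'def + a'b'def' + a'bc'd'ef' + ab'c'd'ef + abdef + abcd'e'f'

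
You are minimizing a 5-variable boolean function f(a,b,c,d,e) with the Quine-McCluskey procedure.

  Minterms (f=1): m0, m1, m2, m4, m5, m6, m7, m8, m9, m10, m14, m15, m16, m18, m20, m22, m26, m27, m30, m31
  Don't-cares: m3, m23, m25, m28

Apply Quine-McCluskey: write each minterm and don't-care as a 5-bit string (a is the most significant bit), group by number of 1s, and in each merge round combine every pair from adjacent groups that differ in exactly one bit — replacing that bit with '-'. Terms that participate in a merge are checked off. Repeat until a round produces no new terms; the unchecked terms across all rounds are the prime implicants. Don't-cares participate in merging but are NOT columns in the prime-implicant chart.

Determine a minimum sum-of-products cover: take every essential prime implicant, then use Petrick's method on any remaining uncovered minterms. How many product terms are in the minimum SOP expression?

6

Round 0: 00000✓ 00001✓ 00010✓ 00011✓ 00100✓ 00101✓ 00110✓ 00111✓ 01000✓ 01001✓ 01010✓ 01110✓ 01111✓ 10000✓ 10010✓ 10100✓ 10110✓ 10111✓ 11001✓ 11010✓ 11011✓ 11100✓ 11110✓ 11111✓
Round 1: -0000✓ -0010✓ -0100✓ -0110✓ -0111✓ -1001 -1010✓ -1110✓ -1111✓ 0-000✓ 0-001✓ 0-010✓ 0-110✓ 0-111✓ 00-00✓ 00-01✓ 00-10✓ 00-11✓ 000-0✓ 000-1✓ 0000-✓ 0001-✓ 001-0✓ 001-1✓ 0010-✓ 0011-✓ 01-10✓ 010-0✓ 0100-✓ 0111-✓ 1-010✓ 1-100✓ 1-110✓ 1-111✓ 10-00✓ 10-10✓ 100-0✓ 101-0✓ 1011-✓ 11-10✓ 11-11✓ 110-1 1101-✓ 111-0✓ 1111-✓
Round 2: --010✓ --110✓ --111✓ -0-00✓ -0-10✓ -00-0✓ -01-0✓ -011-✓ -1-10✓ -111-✓ 0--10✓ 0-0-0 0-00- 0-11-✓ 00--0✓ 00--1✓ 00-0-✓ 00-1-✓ 000--✓ 001--✓ 1--10✓ 1-1-0 1-11-✓ 10--0✓ 11-1-
Round 3: ---10 --11- -0--0 00---
PIs = {---10, --11-, -0--0, -1001, 0-0-0, 0-00-, 00---, 1-1-0, 11-1-, 110-1}
Coverage chart:
  m0: -0--0,0-0-0,0-00-,00---
  m1: 0-00-,00---
  m2: ---10,-0--0,0-0-0,00---
  m4: -0--0,00---
  m5: 00--- ←essential
  m6: ---10,--11-,-0--0,00---
  m7: --11-,00---
  m8: 0-0-0,0-00-
  m9: -1001,0-00-
  m10: ---10,0-0-0
  m14: ---10,--11-
  m15: --11- ←essential
  m16: -0--0 ←essential
  m18: ---10,-0--0
  m20: -0--0,1-1-0
  m22: ---10,--11-,-0--0,1-1-0
  m26: ---10,11-1-
  m27: 11-1-,110-1
  m30: ---10,--11-,1-1-0,11-1-
  m31: --11-,11-1-
Essential: --11-, -0--0, 00---
Petrick residual → ---10, 0-00-, 11-1-
Min cover (6 terms): de' + cd + b'e' + a'c'd' + a'b' + abd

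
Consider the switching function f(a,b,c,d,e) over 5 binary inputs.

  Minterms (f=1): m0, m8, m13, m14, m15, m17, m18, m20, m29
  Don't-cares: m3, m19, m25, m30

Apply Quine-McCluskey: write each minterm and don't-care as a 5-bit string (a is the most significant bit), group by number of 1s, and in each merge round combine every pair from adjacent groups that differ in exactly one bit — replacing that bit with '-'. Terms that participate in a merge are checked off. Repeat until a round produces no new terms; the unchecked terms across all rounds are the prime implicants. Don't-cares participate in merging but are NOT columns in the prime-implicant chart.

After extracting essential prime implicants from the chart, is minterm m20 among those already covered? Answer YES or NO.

size-2^0 implicants → 00000(✓)  00011(✓)  01000(✓)  01101(✓)  01110(✓)  01111(✓)  10001(✓)  10010(✓)  10011(✓)  10100  11001(✓)  11101(✓)  11110(✓)
size-2^1 implicants → -0011  -1101  -1110  0-000  011-1  0111-  1-001  100-1  1001-  11-01
Unchecked terms (primes): -0011, -1101, -1110, 0-000, 011-1, 0111-, 1-001, 100-1, 1001-, 10100, 11-01
Minterm coverage:
  m0 ⊆ 0-000 [E]
  m8 ⊆ 0-000 [E]
  m13 ⊆ -1101,011-1
  m14 ⊆ -1110,0111-
  m15 ⊆ 011-1,0111-
  m17 ⊆ 1-001,100-1
  m18 ⊆ 1001- [E]
  m20 ⊆ 10100 [E]
  m29 ⊆ -1101,11-01
E = {0-000, 1001-, 10100}

YES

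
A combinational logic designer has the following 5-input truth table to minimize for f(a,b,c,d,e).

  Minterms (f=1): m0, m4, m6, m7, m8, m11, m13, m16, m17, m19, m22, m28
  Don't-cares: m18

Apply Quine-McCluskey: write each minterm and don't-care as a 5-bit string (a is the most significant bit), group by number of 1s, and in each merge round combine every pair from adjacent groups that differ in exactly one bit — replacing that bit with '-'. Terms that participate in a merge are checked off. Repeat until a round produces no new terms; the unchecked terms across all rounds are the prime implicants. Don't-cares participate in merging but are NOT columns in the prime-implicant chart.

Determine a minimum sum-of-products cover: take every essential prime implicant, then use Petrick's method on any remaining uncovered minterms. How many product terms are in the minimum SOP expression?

Round 0: 00000✓ 00100✓ 00110✓ 00111✓ 01000✓ 01011 01101 10000✓ 10001✓ 10010✓ 10011✓ 10110✓ 11100
Round 1: -0000 -0110 0-000 00-00 001-0 0011- 10-10 100-0✓ 100-1✓ 1000-✓ 1001-✓
Round 2: 100--
PIs = {-0000, -0110, 0-000, 00-00, 001-0, 0011-, 01011, 01101, 10-10, 100--, 11100}
Coverage chart:
  m0: -0000,0-000,00-00
  m4: 00-00,001-0
  m6: -0110,001-0,0011-
  m7: 0011- ←essential
  m8: 0-000 ←essential
  m11: 01011 ←essential
  m13: 01101 ←essential
  m16: -0000,100--
  m17: 100-- ←essential
  m19: 100-- ←essential
  m22: -0110,10-10
  m28: 11100 ←essential
Essential: 0-000, 0011-, 01011, 01101, 100--, 11100
Petrick residual → -0110, 00-00
Min cover (8 terms): b'cde' + a'c'd'e' + a'b'd'e' + a'b'cd + a'bc'de + a'bcd'e + ab'c' + abcd'e'

8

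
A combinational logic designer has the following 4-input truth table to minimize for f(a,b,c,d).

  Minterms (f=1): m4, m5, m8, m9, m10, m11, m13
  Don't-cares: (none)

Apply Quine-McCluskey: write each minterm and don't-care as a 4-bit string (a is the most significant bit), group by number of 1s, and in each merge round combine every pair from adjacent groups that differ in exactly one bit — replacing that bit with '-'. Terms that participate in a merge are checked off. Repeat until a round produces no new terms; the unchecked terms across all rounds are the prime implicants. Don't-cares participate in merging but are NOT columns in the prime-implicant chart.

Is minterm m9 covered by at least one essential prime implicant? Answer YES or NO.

YES

[col 0] 0100*, 0101*, 1000*, 1001*, 1010*, 1011*, 1101*
[col 1] -101, 010-, 1-01, 10-0*, 10-1*, 100-*, 101-*
[col 2] 10--
Prime implicants: -101, 010-, 1-01, 10--
PI chart (minterm → PIs covering it):
  4 | 010-  (sole → essential)
  5 | -101,010-
  8 | 10--  (sole → essential)
  9 | 1-01,10--
  10 | 10--  (sole → essential)
  11 | 10--  (sole → essential)
  13 | -101,1-01
Essential prime implicants: 010-, 10--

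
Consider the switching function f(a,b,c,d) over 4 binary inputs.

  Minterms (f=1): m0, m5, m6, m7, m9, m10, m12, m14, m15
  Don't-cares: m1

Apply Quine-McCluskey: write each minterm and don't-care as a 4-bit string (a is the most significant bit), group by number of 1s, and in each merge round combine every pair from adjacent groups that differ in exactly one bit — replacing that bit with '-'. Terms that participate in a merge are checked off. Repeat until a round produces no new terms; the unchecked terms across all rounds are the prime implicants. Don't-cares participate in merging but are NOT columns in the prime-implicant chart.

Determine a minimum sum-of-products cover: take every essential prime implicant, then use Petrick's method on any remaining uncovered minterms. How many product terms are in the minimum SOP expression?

6

[col 0] 0000*, 0001*, 0101*, 0110*, 0111*, 1001*, 1010*, 1100*, 1110*, 1111*
[col 1] -001, -110*, -111*, 0-01, 000-, 01-1, 011-*, 1-10, 11-0, 111-*
[col 2] -11-
Prime implicants: -001, -11-, 0-01, 000-, 01-1, 1-10, 11-0
PI chart (minterm → PIs covering it):
  0 | 000-  (sole → essential)
  5 | 0-01,01-1
  6 | -11-  (sole → essential)
  7 | -11-,01-1
  9 | -001  (sole → essential)
  10 | 1-10  (sole → essential)
  12 | 11-0  (sole → essential)
  14 | -11-,1-10,11-0
  15 | -11-  (sole → essential)
Essential prime implicants: -001, -11-, 000-, 1-10, 11-0
Petrick residual → 0-01
Minimum SOP uses 6 PIs: b'c'd + bc + a'c'd + a'b'c' + acd' + abd'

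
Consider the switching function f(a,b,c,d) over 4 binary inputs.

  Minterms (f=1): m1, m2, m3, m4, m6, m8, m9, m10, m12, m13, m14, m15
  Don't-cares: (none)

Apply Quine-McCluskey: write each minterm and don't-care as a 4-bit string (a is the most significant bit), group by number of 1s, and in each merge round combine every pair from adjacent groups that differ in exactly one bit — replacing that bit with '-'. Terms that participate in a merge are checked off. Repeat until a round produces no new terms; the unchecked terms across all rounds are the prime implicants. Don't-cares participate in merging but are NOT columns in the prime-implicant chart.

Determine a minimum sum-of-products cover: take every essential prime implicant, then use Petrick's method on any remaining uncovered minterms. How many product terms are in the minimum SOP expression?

5

size-2^0 implicants → 0001(✓)  0010(✓)  0011(✓)  0100(✓)  0110(✓)  1000(✓)  1001(✓)  1010(✓)  1100(✓)  1101(✓)  1110(✓)  1111(✓)
size-2^1 implicants → -001  -010(✓)  -100(✓)  -110(✓)  0-10(✓)  00-1  001-  01-0(✓)  1-00(✓)  1-01(✓)  1-10(✓)  10-0(✓)  100-(✓)  11-0(✓)  11-1(✓)  110-(✓)  111-(✓)
size-2^2 implicants → --10  -1-0  1--0  1-0-  11--
Unchecked terms (primes): --10, -001, -1-0, 00-1, 001-, 1--0, 1-0-, 11--
Minterm coverage:
  m1 ⊆ -001,00-1
  m2 ⊆ --10,001-
  m3 ⊆ 00-1,001-
  m4 ⊆ -1-0 [E]
  m6 ⊆ --10,-1-0
  m8 ⊆ 1--0,1-0-
  m9 ⊆ -001,1-0-
  m10 ⊆ --10,1--0
  m12 ⊆ -1-0,1--0,1-0-,11--
  m13 ⊆ 1-0-,11--
  m14 ⊆ --10,-1-0,1--0,11--
  m15 ⊆ 11-- [E]
E = {-1-0, 11--}
Petrick residual → --10, 00-1, 1-0-
Cover = cd' + bd' + a'b'd + ac' + ab  |cover|=5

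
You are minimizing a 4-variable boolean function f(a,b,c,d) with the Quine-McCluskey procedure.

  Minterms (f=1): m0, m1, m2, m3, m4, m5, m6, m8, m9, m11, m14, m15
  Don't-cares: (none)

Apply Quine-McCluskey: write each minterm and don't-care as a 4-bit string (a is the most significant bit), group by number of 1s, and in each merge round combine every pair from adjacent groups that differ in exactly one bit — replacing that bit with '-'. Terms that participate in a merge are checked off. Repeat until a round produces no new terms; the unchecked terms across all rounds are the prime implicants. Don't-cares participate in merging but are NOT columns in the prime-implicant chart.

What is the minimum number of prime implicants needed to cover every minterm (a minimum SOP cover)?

5

Round 0: 0000✓ 0001✓ 0010✓ 0011✓ 0100✓ 0101✓ 0110✓ 1000✓ 1001✓ 1011✓ 1110✓ 1111✓
Round 1: -000✓ -001✓ -011✓ -110 0-00✓ 0-01✓ 0-10✓ 00-0✓ 00-1✓ 000-✓ 001-✓ 01-0✓ 010-✓ 1-11 10-1✓ 100-✓ 111-
Round 2: -0-1 -00- 0--0 0-0- 00--
PIs = {-0-1, -00-, -110, 0--0, 0-0-, 00--, 1-11, 111-}
Coverage chart:
  m0: -00-,0--0,0-0-,00--
  m1: -0-1,-00-,0-0-,00--
  m2: 0--0,00--
  m3: -0-1,00--
  m4: 0--0,0-0-
  m5: 0-0- ←essential
  m6: -110,0--0
  m8: -00- ←essential
  m9: -0-1,-00-
  m11: -0-1,1-11
  m14: -110,111-
  m15: 1-11,111-
Essential: -00-, 0-0-
Petrick residual → -0-1, 0--0, 111-
Min cover (5 terms): b'd + b'c' + a'd' + a'c' + abc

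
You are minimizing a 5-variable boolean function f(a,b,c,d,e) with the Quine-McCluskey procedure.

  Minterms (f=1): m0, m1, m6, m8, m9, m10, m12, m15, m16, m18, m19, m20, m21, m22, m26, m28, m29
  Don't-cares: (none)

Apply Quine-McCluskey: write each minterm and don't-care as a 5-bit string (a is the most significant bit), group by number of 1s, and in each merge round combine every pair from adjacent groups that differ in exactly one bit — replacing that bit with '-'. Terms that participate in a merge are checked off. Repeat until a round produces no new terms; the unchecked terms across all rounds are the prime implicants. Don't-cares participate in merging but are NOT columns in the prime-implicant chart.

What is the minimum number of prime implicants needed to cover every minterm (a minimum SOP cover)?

8

[col 0] 00000*, 00001*, 00110*, 01000*, 01001*, 01010*, 01100*, 01111, 10000*, 10010*, 10011*, 10100*, 10101*, 10110*, 11010*, 11100*, 11101*
[col 1] -0000, -0110, -1010, -1100, 0-000*, 0-001*, 0000-*, 01-00, 010-0, 0100-*, 1-010, 1-100*, 1-101*, 10-00*, 10-10*, 100-0*, 1001-, 101-0*, 1010-*, 1110-*
[col 2] 0-00-, 1-10-, 10--0
Prime implicants: -0000, -0110, -1010, -1100, 0-00-, 01-00, 010-0, 01111, 1-010, 1-10-, 10--0, 1001-
PI chart (minterm → PIs covering it):
  0 | -0000,0-00-
  1 | 0-00-  (sole → essential)
  6 | -0110  (sole → essential)
  8 | 0-00-,01-00,010-0
  9 | 0-00-  (sole → essential)
  10 | -1010,010-0
  12 | -1100,01-00
  15 | 01111  (sole → essential)
  16 | -0000,10--0
  18 | 1-010,10--0,1001-
  19 | 1001-  (sole → essential)
  20 | 1-10-,10--0
  21 | 1-10-  (sole → essential)
  22 | -0110,10--0
  26 | -1010,1-010
  28 | -1100,1-10-
  29 | 1-10-  (sole → essential)
Essential prime implicants: -0110, 0-00-, 01111, 1-10-, 1001-
Petrick residual → -0000, -1010, -1100
Minimum SOP uses 8 PIs: b'c'd'e' + b'cde' + bc'de' + bcd'e' + a'c'd' + a'bcde + acd' + ab'c'd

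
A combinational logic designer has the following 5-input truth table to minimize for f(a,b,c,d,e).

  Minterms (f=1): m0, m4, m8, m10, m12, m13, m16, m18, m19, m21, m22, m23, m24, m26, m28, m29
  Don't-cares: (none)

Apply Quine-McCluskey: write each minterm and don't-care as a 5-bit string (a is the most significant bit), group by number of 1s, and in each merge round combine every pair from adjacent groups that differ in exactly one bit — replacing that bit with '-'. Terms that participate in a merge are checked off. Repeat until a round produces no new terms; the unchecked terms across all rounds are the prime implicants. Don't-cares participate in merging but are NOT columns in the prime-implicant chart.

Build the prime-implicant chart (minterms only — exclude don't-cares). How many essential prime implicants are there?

4

[col 0] 00000*, 00100*, 01000*, 01010*, 01100*, 01101*, 10000*, 10010*, 10011*, 10101*, 10110*, 10111*, 11000*, 11010*, 11100*, 11101*
[col 1] -0000*, -1000*, -1010*, -1100*, -1101*, 0-000*, 0-100*, 00-00*, 01-00*, 010-0*, 0110-*, 1-000*, 1-010*, 1-101, 10-10*, 10-11*, 100-0*, 1001-*, 101-1, 1011-*, 11-00*, 110-0*, 1110-*
[col 2] --000, -1-00, -10-0, -110-, 0--00, 1-0-0, 10-1-
Prime implicants: --000, -1-00, -10-0, -110-, 0--00, 1-0-0, 1-101, 10-1-, 101-1
PI chart (minterm → PIs covering it):
  0 | --000,0--00
  4 | 0--00  (sole → essential)
  8 | --000,-1-00,-10-0,0--00
  10 | -10-0  (sole → essential)
  12 | -1-00,-110-,0--00
  13 | -110-  (sole → essential)
  16 | --000,1-0-0
  18 | 1-0-0,10-1-
  19 | 10-1-  (sole → essential)
  21 | 1-101,101-1
  22 | 10-1-  (sole → essential)
  23 | 10-1-,101-1
  24 | --000,-1-00,-10-0,1-0-0
  26 | -10-0,1-0-0
  28 | -1-00,-110-
  29 | -110-,1-101
Essential prime implicants: -10-0, -110-, 0--00, 10-1-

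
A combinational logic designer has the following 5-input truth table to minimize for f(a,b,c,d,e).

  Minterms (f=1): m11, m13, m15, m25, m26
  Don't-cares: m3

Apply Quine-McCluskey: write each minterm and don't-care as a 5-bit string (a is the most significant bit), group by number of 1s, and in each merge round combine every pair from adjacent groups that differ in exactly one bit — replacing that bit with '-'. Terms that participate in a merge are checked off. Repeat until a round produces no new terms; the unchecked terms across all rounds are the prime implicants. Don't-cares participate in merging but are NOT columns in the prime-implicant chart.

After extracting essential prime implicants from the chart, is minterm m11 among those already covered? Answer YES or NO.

NO

[col 0] 00011*, 01011*, 01101*, 01111*, 11001, 11010
[col 1] 0-011, 01-11, 011-1
Prime implicants: 0-011, 01-11, 011-1, 11001, 11010
PI chart (minterm → PIs covering it):
  11 | 0-011,01-11
  13 | 011-1  (sole → essential)
  15 | 01-11,011-1
  25 | 11001  (sole → essential)
  26 | 11010  (sole → essential)
Essential prime implicants: 011-1, 11001, 11010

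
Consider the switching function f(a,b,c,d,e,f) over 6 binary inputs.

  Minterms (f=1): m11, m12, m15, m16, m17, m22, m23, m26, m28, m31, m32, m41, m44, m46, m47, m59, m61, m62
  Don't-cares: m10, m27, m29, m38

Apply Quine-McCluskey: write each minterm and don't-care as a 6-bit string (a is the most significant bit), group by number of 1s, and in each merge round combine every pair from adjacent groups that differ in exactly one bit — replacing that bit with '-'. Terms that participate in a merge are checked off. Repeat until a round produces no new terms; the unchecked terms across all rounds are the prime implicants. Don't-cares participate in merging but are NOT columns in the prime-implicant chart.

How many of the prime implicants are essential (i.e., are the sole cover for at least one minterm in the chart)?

8

[col 0] 001010*, 001011*, 001100*, 001111*, 010000*, 010001*, 010110*, 010111*, 011010*, 011011*, 011100*, 011101*, 011111*, 100000, 100110*, 101001, 101100*, 101110*, 101111*, 111011*, 111101*, 111110*
[col 1] -01100, -01111, -11011, -11101, 0-1010*, 0-1011*, 0-1100, 0-1111*, 001-11*, 00101-*, 01-111, 01000-, 01011-, 011-11*, 01101-*, 0111-1, 01110-, 1-1110, 10-110, 1011-0, 10111-
[col 2] 0-1-11, 0-101-
Prime implicants: -01100, -01111, -11011, -11101, 0-1-11, 0-101-, 0-1100, 01-111, 01000-, 01011-, 0111-1, 01110-, 1-1110, 10-110, 100000, 101001, 1011-0, 10111-
PI chart (minterm → PIs covering it):
  11 | 0-1-11,0-101-
  12 | -01100,0-1100
  15 | -01111,0-1-11
  16 | 01000-  (sole → essential)
  17 | 01000-  (sole → essential)
  22 | 01011-  (sole → essential)
  23 | 01-111,01011-
  26 | 0-101-  (sole → essential)
  28 | 0-1100,01110-
  31 | 0-1-11,01-111,0111-1
  32 | 100000  (sole → essential)
  41 | 101001  (sole → essential)
  44 | -01100,1011-0
  46 | 1-1110,10-110,1011-0,10111-
  47 | -01111,10111-
  59 | -11011  (sole → essential)
  61 | -11101  (sole → essential)
  62 | 1-1110  (sole → essential)
Essential prime implicants: -11011, -11101, 0-101-, 01000-, 01011-, 1-1110, 100000, 101001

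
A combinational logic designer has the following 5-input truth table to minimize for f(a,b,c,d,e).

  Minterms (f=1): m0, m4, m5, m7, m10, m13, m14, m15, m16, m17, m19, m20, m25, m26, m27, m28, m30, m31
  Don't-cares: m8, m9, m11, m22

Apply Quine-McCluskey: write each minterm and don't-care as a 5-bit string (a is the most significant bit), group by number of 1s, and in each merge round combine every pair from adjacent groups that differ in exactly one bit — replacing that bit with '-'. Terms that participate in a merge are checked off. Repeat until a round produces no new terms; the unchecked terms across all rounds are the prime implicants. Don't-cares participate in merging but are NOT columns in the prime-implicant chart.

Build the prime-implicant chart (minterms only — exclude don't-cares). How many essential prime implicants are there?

size-2^0 implicants → 00000(✓)  00100(✓)  00101(✓)  00111(✓)  01000(✓)  01001(✓)  01010(✓)  01011(✓)  01101(✓)  01110(✓)  01111(✓)  10000(✓)  10001(✓)  10011(✓)  10100(✓)  10110(✓)  11001(✓)  11010(✓)  11011(✓)  11100(✓)  11110(✓)  11111(✓)
size-2^1 implicants → -0000(✓)  -0100(✓)  -1001(✓)  -1010(✓)  -1011(✓)  -1110(✓)  -1111(✓)  0-000  0-101(✓)  0-111(✓)  00-00(✓)  001-1(✓)  0010-  01-01(✓)  01-10(✓)  01-11(✓)  010-0(✓)  010-1(✓)  0100-(✓)  0101-(✓)  011-1(✓)  0111-(✓)  1-001(✓)  1-011(✓)  1-100(✓)  1-110(✓)  10-00(✓)  100-1(✓)  1000-  101-0(✓)  11-10(✓)  11-11(✓)  110-1(✓)  1101-(✓)  111-0(✓)  1111-(✓)
size-2^2 implicants → -0-00  -1-10(✓)  -1-11(✓)  -10-1  -101-(✓)  -111-(✓)  0-1-1  01--1  01-1-(✓)  010--  1-0-1  1-1-0  11-1-(✓)
size-2^3 implicants → -1-1-
Unchecked terms (primes): -0-00, -1-1-, -10-1, 0-000, 0-1-1, 0010-, 01--1, 010--, 1-0-1, 1-1-0, 1000-
Minterm coverage:
  m0 ⊆ -0-00,0-000
  m4 ⊆ -0-00,0010-
  m5 ⊆ 0-1-1,0010-
  m7 ⊆ 0-1-1 [E]
  m10 ⊆ -1-1-,010--
  m13 ⊆ 0-1-1,01--1
  m14 ⊆ -1-1- [E]
  m15 ⊆ -1-1-,0-1-1,01--1
  m16 ⊆ -0-00,1000-
  m17 ⊆ 1-0-1,1000-
  m19 ⊆ 1-0-1 [E]
  m20 ⊆ -0-00,1-1-0
  m25 ⊆ -10-1,1-0-1
  m26 ⊆ -1-1- [E]
  m27 ⊆ -1-1-,-10-1,1-0-1
  m28 ⊆ 1-1-0 [E]
  m30 ⊆ -1-1-,1-1-0
  m31 ⊆ -1-1- [E]
E = {-1-1-, 0-1-1, 1-0-1, 1-1-0}

4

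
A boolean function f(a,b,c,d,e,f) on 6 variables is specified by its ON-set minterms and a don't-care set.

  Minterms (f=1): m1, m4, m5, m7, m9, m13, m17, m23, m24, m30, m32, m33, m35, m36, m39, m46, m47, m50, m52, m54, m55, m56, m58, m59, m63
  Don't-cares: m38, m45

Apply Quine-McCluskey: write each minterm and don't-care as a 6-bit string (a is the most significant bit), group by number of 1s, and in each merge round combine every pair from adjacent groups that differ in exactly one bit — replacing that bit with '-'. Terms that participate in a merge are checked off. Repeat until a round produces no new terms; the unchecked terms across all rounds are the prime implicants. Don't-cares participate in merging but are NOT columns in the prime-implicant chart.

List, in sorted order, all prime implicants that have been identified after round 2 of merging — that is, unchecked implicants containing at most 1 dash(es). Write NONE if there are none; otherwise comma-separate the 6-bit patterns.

-00001, -00100, -01101, -11000, 0-0001, 0001-1, 00010-, 011110, 100-00, 100-11, 1000-1, 10000-, 1011-1, 11-010, 110-10, 111-11, 1110-0, 11101-

[col 0] 000001*, 000100*, 000101*, 000111*, 001001*, 001101*, 010001*, 010111*, 011000*, 011110, 100000*, 100001*, 100011*, 100100*, 100110*, 100111*, 101101*, 101110*, 101111*, 110010*, 110100*, 110110*, 110111*, 111000*, 111010*, 111011*, 111111*
[col 1] -00001, -00100, -00111*, -01101, -10111*, -11000, 0-0001, 0-0111*, 00-001*, 00-101*, 000-01*, 0001-1, 00010-, 001-01*, 1-0100*, 1-0110*, 1-0111*, 1-1111*, 10-110*, 10-111*, 100-00, 100-11, 1000-1, 10000-, 1001-0*, 10011-*, 1011-1, 10111-*, 11-010, 11-111*, 110-10, 1101-0*, 11011-*, 111-11, 1110-0, 11101-
[col 2] --0111, 00--01, 1--111, 1-01-0, 1-011-, 10-11-
Prime implicants: --0111, -00001, -00100, -01101, -11000, 0-0001, 00--01, 0001-1, 00010-, 011110, 1--111, 1-01-0, 1-011-, 10-11-, 100-00, 100-11, 1000-1, 10000-, 1011-1, 11-010, 110-10, 111-11, 1110-0, 11101-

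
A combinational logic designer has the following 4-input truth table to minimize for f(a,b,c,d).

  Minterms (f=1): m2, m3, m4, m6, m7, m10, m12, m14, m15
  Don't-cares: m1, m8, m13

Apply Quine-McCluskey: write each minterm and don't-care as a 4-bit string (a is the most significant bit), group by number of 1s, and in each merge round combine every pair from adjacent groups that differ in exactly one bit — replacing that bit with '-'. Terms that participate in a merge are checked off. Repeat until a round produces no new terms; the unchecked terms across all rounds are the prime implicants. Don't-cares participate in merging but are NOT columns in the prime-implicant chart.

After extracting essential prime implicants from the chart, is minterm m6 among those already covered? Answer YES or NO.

size-2^0 implicants → 0001(✓)  0010(✓)  0011(✓)  0100(✓)  0110(✓)  0111(✓)  1000(✓)  1010(✓)  1100(✓)  1101(✓)  1110(✓)  1111(✓)
size-2^1 implicants → -010(✓)  -100(✓)  -110(✓)  -111(✓)  0-10(✓)  0-11(✓)  00-1  001-(✓)  01-0(✓)  011-(✓)  1-00(✓)  1-10(✓)  10-0(✓)  11-0(✓)  11-1(✓)  110-(✓)  111-(✓)
size-2^2 implicants → --10  -1-0  -11-  0-1-  1--0  11--
Unchecked terms (primes): --10, -1-0, -11-, 0-1-, 00-1, 1--0, 11--
Minterm coverage:
  m2 ⊆ --10,0-1-
  m3 ⊆ 0-1-,00-1
  m4 ⊆ -1-0 [E]
  m6 ⊆ --10,-1-0,-11-,0-1-
  m7 ⊆ -11-,0-1-
  m10 ⊆ --10,1--0
  m12 ⊆ -1-0,1--0,11--
  m14 ⊆ --10,-1-0,-11-,1--0,11--
  m15 ⊆ -11-,11--
E = {-1-0}

YES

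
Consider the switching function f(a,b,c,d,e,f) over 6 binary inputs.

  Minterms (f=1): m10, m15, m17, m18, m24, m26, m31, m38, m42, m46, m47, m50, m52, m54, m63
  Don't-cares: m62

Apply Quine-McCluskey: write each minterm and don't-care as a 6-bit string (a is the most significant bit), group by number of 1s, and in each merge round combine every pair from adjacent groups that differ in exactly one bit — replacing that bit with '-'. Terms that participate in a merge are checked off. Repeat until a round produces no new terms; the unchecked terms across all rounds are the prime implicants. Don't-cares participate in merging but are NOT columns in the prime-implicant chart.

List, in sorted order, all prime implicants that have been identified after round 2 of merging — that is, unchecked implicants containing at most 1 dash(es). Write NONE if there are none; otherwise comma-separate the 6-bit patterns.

[col 0] 001010*, 001111*, 010001, 010010*, 011000*, 011010*, 011111*, 100110*, 101010*, 101110*, 101111*, 110010*, 110100*, 110110*, 111110*, 111111*
[col 1] -01010, -01111*, -10010, -11111*, 0-1010, 0-1111*, 01-010, 0110-0, 1-0110*, 1-1110*, 1-1111*, 10-110*, 101-10, 10111-*, 11-110*, 110-10, 1101-0, 11111-*
[col 2] --1111, 1--110, 1-111-
Prime implicants: --1111, -01010, -10010, 0-1010, 01-010, 010001, 0110-0, 1--110, 1-111-, 101-10, 110-10, 1101-0

-01010, -10010, 0-1010, 01-010, 010001, 0110-0, 101-10, 110-10, 1101-0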